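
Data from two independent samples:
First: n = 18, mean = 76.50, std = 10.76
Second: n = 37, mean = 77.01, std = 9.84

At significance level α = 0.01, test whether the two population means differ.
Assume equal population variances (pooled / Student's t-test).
Student's two-sample t-test (equal variances):
H₀: μ₁ = μ₂
H₁: μ₁ ≠ μ₂
df = n₁ + n₂ - 2 = 53
Pooled variance s_p² = [(n₁-1)s₁² + (n₂-1)s₂²] / (n₁ + n₂ - 2) = [(17)(10.76²) + (36)(9.84²)] / 53 = 102.9045
SE = √(s_p²(1/n₁ + 1/n₂)) = √(102.9045 × (1/18 + 1/37)) = 2.9152
t = (x̄₁ - x̄₂) / SE = (76.50 - 77.01) / 2.9152 = -0.51 / 2.9152 = -0.175
p-value = 0.8618

Since p-value > α = 0.01, we fail to reject H₀.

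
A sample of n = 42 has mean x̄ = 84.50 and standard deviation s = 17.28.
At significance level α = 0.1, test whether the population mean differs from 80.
One-sample t-test:
H₀: μ = 80
H₁: μ ≠ 80
df = n - 1 = 41
t = (x̄ - μ₀) / (s/√n) = (84.50 - 80) / (17.28/√42) = 1.688
p-value = 0.0991

Since p-value < α = 0.1, we reject H₀.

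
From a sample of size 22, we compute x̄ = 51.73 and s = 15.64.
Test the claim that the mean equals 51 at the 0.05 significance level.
One-sample t-test:
H₀: μ = 51
H₁: μ ≠ 51
df = n - 1 = 21
t = (x̄ - μ₀) / (s/√n) = (51.73 - 51) / (15.64/√22) = 0.219
p-value = 0.8288

Since p-value > α = 0.05, we fail to reject H₀.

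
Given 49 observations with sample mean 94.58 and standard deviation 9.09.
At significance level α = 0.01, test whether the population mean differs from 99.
One-sample t-test:
H₀: μ = 99
H₁: μ ≠ 99
df = n - 1 = 48
t = (x̄ - μ₀) / (s/√n) = (94.58 - 99) / (9.09/√49) = -3.404
p-value = 0.0014

Since p-value < α = 0.01, we reject H₀.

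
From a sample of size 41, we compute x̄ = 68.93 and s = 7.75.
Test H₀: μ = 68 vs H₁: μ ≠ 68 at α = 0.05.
One-sample t-test:
H₀: μ = 68
H₁: μ ≠ 68
df = n - 1 = 40
t = (x̄ - μ₀) / (s/√n) = (68.93 - 68) / (7.75/√41) = 0.768
p-value = 0.4468

Since p-value > α = 0.05, we fail to reject H₀.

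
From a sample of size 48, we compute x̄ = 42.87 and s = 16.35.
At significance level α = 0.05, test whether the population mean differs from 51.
One-sample t-test:
H₀: μ = 51
H₁: μ ≠ 51
df = n - 1 = 47
t = (x̄ - μ₀) / (s/√n) = (42.87 - 51) / (16.35/√48) = -3.445
p-value = 0.0012

Since p-value < α = 0.05, we reject H₀.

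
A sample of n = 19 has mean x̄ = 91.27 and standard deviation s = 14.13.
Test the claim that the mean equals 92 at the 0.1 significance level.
One-sample t-test:
H₀: μ = 92
H₁: μ ≠ 92
df = n - 1 = 18
t = (x̄ - μ₀) / (s/√n) = (91.27 - 92) / (14.13/√19) = -0.225
p-value = 0.8244

Since p-value > α = 0.1, we fail to reject H₀.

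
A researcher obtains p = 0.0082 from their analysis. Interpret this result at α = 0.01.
Since p = 0.0082 < α = 0.01, reject H₀.
There is sufficient evidence to reject the null hypothesis; the result is statistically significant at the 0.01 level.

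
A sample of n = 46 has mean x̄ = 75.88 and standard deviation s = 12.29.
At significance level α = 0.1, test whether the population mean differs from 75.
One-sample t-test:
H₀: μ = 75
H₁: μ ≠ 75
df = n - 1 = 45
t = (x̄ - μ₀) / (s/√n) = (75.88 - 75) / (12.29/√46) = 0.486
p-value = 0.6296

Since p-value > α = 0.1, we fail to reject H₀.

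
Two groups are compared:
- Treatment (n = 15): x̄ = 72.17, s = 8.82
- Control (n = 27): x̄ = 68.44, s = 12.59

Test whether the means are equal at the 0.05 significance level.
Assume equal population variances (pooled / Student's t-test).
Student's two-sample t-test (equal variances):
H₀: μ₁ = μ₂
H₁: μ₁ ≠ μ₂
df = n₁ + n₂ - 2 = 40
Pooled variance s_p² = [(n₁-1)s₁² + (n₂-1)s₂²] / (n₁ + n₂ - 2) = [(14)(8.82²) + (26)(12.59²)] / 40 = 130.2576
SE = √(s_p²(1/n₁ + 1/n₂)) = √(130.2576 × (1/15 + 1/27)) = 3.6753
t = (x̄₁ - x̄₂) / SE = (72.17 - 68.44) / 3.6753 = 3.73 / 3.6753 = 1.015
p-value = 0.3163

Since p-value > α = 0.05, we fail to reject H₀.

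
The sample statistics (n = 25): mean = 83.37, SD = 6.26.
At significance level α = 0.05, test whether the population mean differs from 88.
One-sample t-test:
H₀: μ = 88
H₁: μ ≠ 88
df = n - 1 = 24
t = (x̄ - μ₀) / (s/√n) = (83.37 - 88) / (6.26/√25) = -3.698
p-value = 0.0011

Since p-value < α = 0.05, we reject H₀.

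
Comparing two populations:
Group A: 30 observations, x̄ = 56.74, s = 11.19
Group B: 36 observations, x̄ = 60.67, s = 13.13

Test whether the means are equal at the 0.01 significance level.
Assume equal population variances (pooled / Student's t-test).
Student's two-sample t-test (equal variances):
H₀: μ₁ = μ₂
H₁: μ₁ ≠ μ₂
df = n₁ + n₂ - 2 = 64
Pooled variance s_p² = [(n₁-1)s₁² + (n₂-1)s₂²] / (n₁ + n₂ - 2) = [(29)(11.19²) + (35)(13.13²)] / 64 = 151.0181
SE = √(s_p²(1/n₁ + 1/n₂)) = √(151.0181 × (1/30 + 1/36)) = 3.0379
t = (x̄₁ - x̄₂) / SE = (56.74 - 60.67) / 3.0379 = -3.93 / 3.0379 = -1.294
p-value = 0.2004

Since p-value > α = 0.01, we fail to reject H₀.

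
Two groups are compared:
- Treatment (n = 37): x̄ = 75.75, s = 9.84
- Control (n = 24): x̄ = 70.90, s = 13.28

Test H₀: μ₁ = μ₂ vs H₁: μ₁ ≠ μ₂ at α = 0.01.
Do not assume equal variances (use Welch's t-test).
Welch's two-sample t-test:
H₀: μ₁ = μ₂
H₁: μ₁ ≠ μ₂
s₁²/n₁ = 9.84²/37 = 2.6169,  s₂²/n₂ = 13.28²/24 = 7.3483
SE = √(s₁²/n₁ + s₂²/n₂) = √(2.6169 + 7.3483) = 3.1568
df (Welch-Satterthwaite) = (s₁²/n₁ + s₂²/n₂)² / [(s₁²/n₁)²/(n₁-1) + (s₂²/n₂)²/(n₂-1)] ≈ 39.13
t = (x̄₁ - x̄₂) / SE = (75.75 - 70.90) / 3.1568 = 4.85 / 3.1568 = 1.536
p-value = 0.1325

Since p-value > α = 0.01, we fail to reject H₀.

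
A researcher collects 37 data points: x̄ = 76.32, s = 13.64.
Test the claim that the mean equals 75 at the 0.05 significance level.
One-sample t-test:
H₀: μ = 75
H₁: μ ≠ 75
df = n - 1 = 36
t = (x̄ - μ₀) / (s/√n) = (76.32 - 75) / (13.64/√37) = 0.589
p-value = 0.5598

Since p-value > α = 0.05, we fail to reject H₀.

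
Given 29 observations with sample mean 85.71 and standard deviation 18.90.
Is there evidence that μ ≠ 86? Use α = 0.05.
One-sample t-test:
H₀: μ = 86
H₁: μ ≠ 86
df = n - 1 = 28
t = (x̄ - μ₀) / (s/√n) = (85.71 - 86) / (18.90/√29) = -0.083
p-value = 0.9347

Since p-value > α = 0.05, we fail to reject H₀.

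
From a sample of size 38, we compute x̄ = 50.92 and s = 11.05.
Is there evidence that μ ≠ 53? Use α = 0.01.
One-sample t-test:
H₀: μ = 53
H₁: μ ≠ 53
df = n - 1 = 37
t = (x̄ - μ₀) / (s/√n) = (50.92 - 53) / (11.05/√38) = -1.160
p-value = 0.2533

Since p-value > α = 0.01, we fail to reject H₀.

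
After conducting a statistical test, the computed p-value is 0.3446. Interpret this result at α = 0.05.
Since p = 0.3446 > α = 0.05, fail to reject H₀.
There is insufficient evidence to reject the null hypothesis; the result is not statistically significant at the 0.05 level.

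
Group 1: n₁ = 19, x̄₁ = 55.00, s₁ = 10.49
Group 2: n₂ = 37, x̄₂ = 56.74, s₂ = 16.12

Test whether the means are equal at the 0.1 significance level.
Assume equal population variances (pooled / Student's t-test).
Student's two-sample t-test (equal variances):
H₀: μ₁ = μ₂
H₁: μ₁ ≠ μ₂
df = n₁ + n₂ - 2 = 54
Pooled variance s_p² = [(n₁-1)s₁² + (n₂-1)s₂²] / (n₁ + n₂ - 2) = [(18)(10.49²) + (36)(16.12²)] / 54 = 209.9163
SE = √(s_p²(1/n₁ + 1/n₂)) = √(209.9163 × (1/19 + 1/37)) = 4.0892
t = (x̄₁ - x̄₂) / SE = (55.00 - 56.74) / 4.0892 = -1.74 / 4.0892 = -0.426
p-value = 0.6722

Since p-value > α = 0.1, we fail to reject H₀.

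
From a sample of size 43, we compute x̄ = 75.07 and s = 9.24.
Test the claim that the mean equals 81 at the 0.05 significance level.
One-sample t-test:
H₀: μ = 81
H₁: μ ≠ 81
df = n - 1 = 42
t = (x̄ - μ₀) / (s/√n) = (75.07 - 81) / (9.24/√43) = -4.208
p-value = 0.0001

Since p-value < α = 0.05, we reject H₀.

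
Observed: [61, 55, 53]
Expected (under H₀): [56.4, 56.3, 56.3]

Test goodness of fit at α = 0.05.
Chi-square goodness of fit test:
H₀: observed counts match expected distribution
H₁: observed counts differ from expected distribution
df = k - 1 = 2
χ² = Σ(O - E)²/E
   = (61 - 56.4)²/56.4 + (55 - 56.3)²/56.3 + (53 - 56.3)²/56.3
   = 0.375 + 0.030 + 0.193
   = 0.60
p-value = 0.7413

Since p-value > α = 0.05, we fail to reject H₀.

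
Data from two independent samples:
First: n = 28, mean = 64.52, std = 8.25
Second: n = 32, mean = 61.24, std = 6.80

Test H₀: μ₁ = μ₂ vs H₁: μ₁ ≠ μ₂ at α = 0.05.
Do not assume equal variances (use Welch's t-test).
Welch's two-sample t-test:
H₀: μ₁ = μ₂
H₁: μ₁ ≠ μ₂
s₁²/n₁ = 8.25²/28 = 2.4308,  s₂²/n₂ = 6.80²/32 = 1.4450
SE = √(s₁²/n₁ + s₂²/n₂) = √(2.4308 + 1.4450) = 1.9687
df (Welch-Satterthwaite) = (s₁²/n₁ + s₂²/n₂)² / [(s₁²/n₁)²/(n₁-1) + (s₂²/n₂)²/(n₂-1)] ≈ 52.49
t = (x̄₁ - x̄₂) / SE = (64.52 - 61.24) / 1.9687 = 3.28 / 1.9687 = 1.666
p-value = 0.1017

Since p-value > α = 0.05, we fail to reject H₀.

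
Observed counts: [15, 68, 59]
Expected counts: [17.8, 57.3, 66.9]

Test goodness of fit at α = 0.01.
Chi-square goodness of fit test:
H₀: observed counts match expected distribution
H₁: observed counts differ from expected distribution
df = k - 1 = 2
χ² = Σ(O - E)²/E
   = (15 - 17.8)²/17.8 + (68 - 57.3)²/57.3 + (59 - 66.9)²/66.9
   = 0.440 + 1.998 + 0.933
   = 3.37
p-value = 0.1853

Since p-value > α = 0.01, we fail to reject H₀.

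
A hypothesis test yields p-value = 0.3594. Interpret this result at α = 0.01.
Since p = 0.3594 > α = 0.01, fail to reject H₀.
There is insufficient evidence to reject the null hypothesis; the result is not statistically significant at the 0.01 level.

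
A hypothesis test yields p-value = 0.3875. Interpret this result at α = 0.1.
Since p = 0.3875 > α = 0.1, fail to reject H₀.
There is insufficient evidence to reject the null hypothesis; the result is not statistically significant at the 0.1 level.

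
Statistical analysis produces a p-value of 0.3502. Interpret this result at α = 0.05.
Since p = 0.3502 > α = 0.05, fail to reject H₀.
There is insufficient evidence to reject the null hypothesis; the result is not statistically significant at the 0.05 level.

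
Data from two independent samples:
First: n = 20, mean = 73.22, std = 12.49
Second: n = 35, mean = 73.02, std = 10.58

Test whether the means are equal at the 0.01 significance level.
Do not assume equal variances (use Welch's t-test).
Welch's two-sample t-test:
H₀: μ₁ = μ₂
H₁: μ₁ ≠ μ₂
s₁²/n₁ = 12.49²/20 = 7.8000,  s₂²/n₂ = 10.58²/35 = 3.1982
SE = √(s₁²/n₁ + s₂²/n₂) = √(7.8000 + 3.1982) = 3.3164
df (Welch-Satterthwaite) = (s₁²/n₁ + s₂²/n₂)² / [(s₁²/n₁)²/(n₁-1) + (s₂²/n₂)²/(n₂-1)] ≈ 34.53
t = (x̄₁ - x̄₂) / SE = (73.22 - 73.02) / 3.3164 = 0.20 / 3.3164 = 0.060
p-value = 0.9523

Since p-value > α = 0.01, we fail to reject H₀.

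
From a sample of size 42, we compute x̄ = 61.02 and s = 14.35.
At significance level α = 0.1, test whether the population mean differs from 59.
One-sample t-test:
H₀: μ = 59
H₁: μ ≠ 59
df = n - 1 = 41
t = (x̄ - μ₀) / (s/√n) = (61.02 - 59) / (14.35/√42) = 0.912
p-value = 0.3670

Since p-value > α = 0.1, we fail to reject H₀.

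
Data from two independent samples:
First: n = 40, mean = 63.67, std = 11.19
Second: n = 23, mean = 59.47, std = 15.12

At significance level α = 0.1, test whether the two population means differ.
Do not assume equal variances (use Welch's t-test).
Welch's two-sample t-test:
H₀: μ₁ = μ₂
H₁: μ₁ ≠ μ₂
s₁²/n₁ = 11.19²/40 = 3.1304,  s₂²/n₂ = 15.12²/23 = 9.9398
SE = √(s₁²/n₁ + s₂²/n₂) = √(3.1304 + 9.9398) = 3.6153
df (Welch-Satterthwaite) = (s₁²/n₁ + s₂²/n₂)² / [(s₁²/n₁)²/(n₁-1) + (s₂²/n₂)²/(n₂-1)] ≈ 36.02
t = (x̄₁ - x̄₂) / SE = (63.67 - 59.47) / 3.6153 = 4.20 / 3.6153 = 1.162
p-value = 0.2530

Since p-value > α = 0.1, we fail to reject H₀.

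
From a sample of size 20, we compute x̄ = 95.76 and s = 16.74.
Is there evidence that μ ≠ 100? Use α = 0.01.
One-sample t-test:
H₀: μ = 100
H₁: μ ≠ 100
df = n - 1 = 19
t = (x̄ - μ₀) / (s/√n) = (95.76 - 100) / (16.74/√20) = -1.133
p-value = 0.2714

Since p-value > α = 0.01, we fail to reject H₀.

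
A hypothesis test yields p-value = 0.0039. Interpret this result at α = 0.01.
Since p = 0.0039 < α = 0.01, reject H₀.
There is sufficient evidence to reject the null hypothesis; the result is statistically significant at the 0.01 level.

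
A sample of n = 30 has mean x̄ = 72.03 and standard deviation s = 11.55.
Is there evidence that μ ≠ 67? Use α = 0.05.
One-sample t-test:
H₀: μ = 67
H₁: μ ≠ 67
df = n - 1 = 29
t = (x̄ - μ₀) / (s/√n) = (72.03 - 67) / (11.55/√30) = 2.385
p-value = 0.0238

Since p-value < α = 0.05, we reject H₀.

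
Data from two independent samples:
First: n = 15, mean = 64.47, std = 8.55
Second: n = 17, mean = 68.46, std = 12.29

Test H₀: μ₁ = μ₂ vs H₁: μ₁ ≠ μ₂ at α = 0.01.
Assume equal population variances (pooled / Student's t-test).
Student's two-sample t-test (equal variances):
H₀: μ₁ = μ₂
H₁: μ₁ ≠ μ₂
df = n₁ + n₂ - 2 = 30
Pooled variance s_p² = [(n₁-1)s₁² + (n₂-1)s₂²] / (n₁ + n₂ - 2) = [(14)(8.55²) + (16)(12.29²)] / 30 = 114.6714
SE = √(s_p²(1/n₁ + 1/n₂)) = √(114.6714 × (1/15 + 1/17)) = 3.7934
t = (x̄₁ - x̄₂) / SE = (64.47 - 68.46) / 3.7934 = -3.99 / 3.7934 = -1.052
p-value = 0.3013

Since p-value > α = 0.01, we fail to reject H₀.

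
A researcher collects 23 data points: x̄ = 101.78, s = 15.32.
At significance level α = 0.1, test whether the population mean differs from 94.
One-sample t-test:
H₀: μ = 94
H₁: μ ≠ 94
df = n - 1 = 22
t = (x̄ - μ₀) / (s/√n) = (101.78 - 94) / (15.32/√23) = 2.435
p-value = 0.0234

Since p-value < α = 0.1, we reject H₀.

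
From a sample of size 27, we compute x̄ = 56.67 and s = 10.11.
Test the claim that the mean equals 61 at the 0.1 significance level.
One-sample t-test:
H₀: μ = 61
H₁: μ ≠ 61
df = n - 1 = 26
t = (x̄ - μ₀) / (s/√n) = (56.67 - 61) / (10.11/√27) = -2.225
p-value = 0.0349

Since p-value < α = 0.1, we reject H₀.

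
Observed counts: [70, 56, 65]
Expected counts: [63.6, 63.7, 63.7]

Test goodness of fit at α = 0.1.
Chi-square goodness of fit test:
H₀: observed counts match expected distribution
H₁: observed counts differ from expected distribution
df = k - 1 = 2
χ² = Σ(O - E)²/E
   = (70 - 63.6)²/63.6 + (56 - 63.7)²/63.7 + (65 - 63.7)²/63.7
   = 0.644 + 0.931 + 0.027
   = 1.60
p-value = 0.4490

Since p-value > α = 0.1, we fail to reject H₀.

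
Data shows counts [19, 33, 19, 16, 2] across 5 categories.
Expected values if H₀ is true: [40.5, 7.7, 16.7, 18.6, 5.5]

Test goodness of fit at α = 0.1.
Chi-square goodness of fit test:
H₀: observed counts match expected distribution
H₁: observed counts differ from expected distribution
df = k - 1 = 4
χ² = Σ(O - E)²/E
   = (19 - 40.5)²/40.5 + (33 - 7.7)²/7.7 + (19 - 16.7)²/16.7 + (16 - 18.6)²/18.6 + (2 - 5.5)²/5.5
   = 11.414 + 83.129 + 0.317 + 0.363 + 2.227
   = 97.45
p-value < 0.0001

Since p-value < α = 0.1, we reject H₀.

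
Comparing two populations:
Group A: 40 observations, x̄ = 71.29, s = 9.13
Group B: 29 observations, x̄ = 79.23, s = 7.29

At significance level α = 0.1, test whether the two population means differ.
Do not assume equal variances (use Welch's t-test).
Welch's two-sample t-test:
H₀: μ₁ = μ₂
H₁: μ₁ ≠ μ₂
s₁²/n₁ = 9.13²/40 = 2.0839,  s₂²/n₂ = 7.29²/29 = 1.8326
SE = √(s₁²/n₁ + s₂²/n₂) = √(2.0839 + 1.8326) = 1.9790
df (Welch-Satterthwaite) = (s₁²/n₁ + s₂²/n₂)² / [(s₁²/n₁)²/(n₁-1) + (s₂²/n₂)²/(n₂-1)] ≈ 66.32
t = (x̄₁ - x̄₂) / SE = (71.29 - 79.23) / 1.9790 = -7.94 / 1.9790 = -4.012
p-value = 0.0002

Since p-value < α = 0.1, we reject H₀.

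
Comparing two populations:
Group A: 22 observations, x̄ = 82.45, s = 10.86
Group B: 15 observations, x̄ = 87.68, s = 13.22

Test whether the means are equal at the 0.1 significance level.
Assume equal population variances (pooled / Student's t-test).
Student's two-sample t-test (equal variances):
H₀: μ₁ = μ₂
H₁: μ₁ ≠ μ₂
df = n₁ + n₂ - 2 = 35
Pooled variance s_p² = [(n₁-1)s₁² + (n₂-1)s₂²] / (n₁ + n₂ - 2) = [(21)(10.86²) + (14)(13.22²)] / 35 = 140.6711
SE = √(s_p²(1/n₁ + 1/n₂)) = √(140.6711 × (1/22 + 1/15)) = 3.9714
t = (x̄₁ - x̄₂) / SE = (82.45 - 87.68) / 3.9714 = -5.23 / 3.9714 = -1.317
p-value = 0.1964

Since p-value > α = 0.1, we fail to reject H₀.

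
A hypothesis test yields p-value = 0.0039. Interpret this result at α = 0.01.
Since p = 0.0039 < α = 0.01, reject H₀.
There is sufficient evidence to reject the null hypothesis; the result is statistically significant at the 0.01 level.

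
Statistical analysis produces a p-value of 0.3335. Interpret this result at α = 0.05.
Since p = 0.3335 > α = 0.05, fail to reject H₀.
There is insufficient evidence to reject the null hypothesis; the result is not statistically significant at the 0.05 level.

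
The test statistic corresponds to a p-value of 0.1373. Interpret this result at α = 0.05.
Since p = 0.1373 > α = 0.05, fail to reject H₀.
There is insufficient evidence to reject the null hypothesis; the result is not statistically significant at the 0.05 level.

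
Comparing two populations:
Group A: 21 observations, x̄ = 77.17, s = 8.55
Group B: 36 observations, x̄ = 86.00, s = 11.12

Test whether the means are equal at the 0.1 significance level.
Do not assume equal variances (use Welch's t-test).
Welch's two-sample t-test:
H₀: μ₁ = μ₂
H₁: μ₁ ≠ μ₂
s₁²/n₁ = 8.55²/21 = 3.4811,  s₂²/n₂ = 11.12²/36 = 3.4348
SE = √(s₁²/n₁ + s₂²/n₂) = √(3.4811 + 3.4348) = 2.6298
df (Welch-Satterthwaite) = (s₁²/n₁ + s₂²/n₂)² / [(s₁²/n₁)²/(n₁-1) + (s₂²/n₂)²/(n₂-1)] ≈ 50.72
t = (x̄₁ - x̄₂) / SE = (77.17 - 86.00) / 2.6298 = -8.83 / 2.6298 = -3.358
p-value = 0.0015

Since p-value < α = 0.1, we reject H₀.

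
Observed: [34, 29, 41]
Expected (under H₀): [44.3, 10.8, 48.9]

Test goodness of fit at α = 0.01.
Chi-square goodness of fit test:
H₀: observed counts match expected distribution
H₁: observed counts differ from expected distribution
df = k - 1 = 2
χ² = Σ(O - E)²/E
   = (34 - 44.3)²/44.3 + (29 - 10.8)²/10.8 + (41 - 48.9)²/48.9
   = 2.395 + 30.670 + 1.276
   = 34.34
p-value < 0.0001

Since p-value < α = 0.01, we reject H₀.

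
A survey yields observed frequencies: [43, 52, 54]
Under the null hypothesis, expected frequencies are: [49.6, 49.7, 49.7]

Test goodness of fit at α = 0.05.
Chi-square goodness of fit test:
H₀: observed counts match expected distribution
H₁: observed counts differ from expected distribution
df = k - 1 = 2
χ² = Σ(O - E)²/E
   = (43 - 49.6)²/49.6 + (52 - 49.7)²/49.7 + (54 - 49.7)²/49.7
   = 0.878 + 0.106 + 0.372
   = 1.36
p-value = 0.5075

Since p-value > α = 0.05, we fail to reject H₀.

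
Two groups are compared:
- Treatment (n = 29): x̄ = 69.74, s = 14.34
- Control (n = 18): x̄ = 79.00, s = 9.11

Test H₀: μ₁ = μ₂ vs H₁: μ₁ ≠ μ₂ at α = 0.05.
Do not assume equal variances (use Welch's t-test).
Welch's two-sample t-test:
H₀: μ₁ = μ₂
H₁: μ₁ ≠ μ₂
s₁²/n₁ = 14.34²/29 = 7.0909,  s₂²/n₂ = 9.11²/18 = 4.6107
SE = √(s₁²/n₁ + s₂²/n₂) = √(7.0909 + 4.6107) = 3.4208
df (Welch-Satterthwaite) = (s₁²/n₁ + s₂²/n₂)² / [(s₁²/n₁)²/(n₁-1) + (s₂²/n₂)²/(n₂-1)] ≈ 44.95
t = (x̄₁ - x̄₂) / SE = (69.74 - 79.00) / 3.4208 = -9.26 / 3.4208 = -2.707
p-value = 0.0096

Since p-value < α = 0.05, we reject H₀.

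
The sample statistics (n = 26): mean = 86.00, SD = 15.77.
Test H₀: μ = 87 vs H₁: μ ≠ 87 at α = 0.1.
One-sample t-test:
H₀: μ = 87
H₁: μ ≠ 87
df = n - 1 = 25
t = (x̄ - μ₀) / (s/√n) = (86.00 - 87) / (15.77/√26) = -0.323
p-value = 0.7491

Since p-value > α = 0.1, we fail to reject H₀.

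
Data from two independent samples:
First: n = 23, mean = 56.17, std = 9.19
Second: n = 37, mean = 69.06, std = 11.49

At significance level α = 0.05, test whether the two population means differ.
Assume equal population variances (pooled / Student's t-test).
Student's two-sample t-test (equal variances):
H₀: μ₁ = μ₂
H₁: μ₁ ≠ μ₂
df = n₁ + n₂ - 2 = 58
Pooled variance s_p² = [(n₁-1)s₁² + (n₂-1)s₂²] / (n₁ + n₂ - 2) = [(22)(9.19²) + (36)(11.49²)] / 58 = 113.9786
SE = √(s_p²(1/n₁ + 1/n₂)) = √(113.9786 × (1/23 + 1/37)) = 2.8348
t = (x̄₁ - x̄₂) / SE = (56.17 - 69.06) / 2.8348 = -12.89 / 2.8348 = -4.547
p-value < 0.0001

Since p-value < α = 0.05, we reject H₀.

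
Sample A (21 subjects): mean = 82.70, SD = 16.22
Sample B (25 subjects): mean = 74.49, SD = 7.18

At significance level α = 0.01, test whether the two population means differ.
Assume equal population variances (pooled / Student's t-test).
Student's two-sample t-test (equal variances):
H₀: μ₁ = μ₂
H₁: μ₁ ≠ μ₂
df = n₁ + n₂ - 2 = 44
Pooled variance s_p² = [(n₁-1)s₁² + (n₂-1)s₂²] / (n₁ + n₂ - 2) = [(20)(16.22²) + (24)(7.18²)] / 44 = 147.7051
SE = √(s_p²(1/n₁ + 1/n₂)) = √(147.7051 × (1/21 + 1/25)) = 3.5975
t = (x̄₁ - x̄₂) / SE = (82.70 - 74.49) / 3.5975 = 8.21 / 3.5975 = 2.282
p-value = 0.0274

Since p-value > α = 0.01, we fail to reject H₀.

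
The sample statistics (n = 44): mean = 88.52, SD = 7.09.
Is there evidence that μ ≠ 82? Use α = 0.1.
One-sample t-test:
H₀: μ = 82
H₁: μ ≠ 82
df = n - 1 = 43
t = (x̄ - μ₀) / (s/√n) = (88.52 - 82) / (7.09/√44) = 6.100
p-value < 0.0001

Since p-value < α = 0.1, we reject H₀.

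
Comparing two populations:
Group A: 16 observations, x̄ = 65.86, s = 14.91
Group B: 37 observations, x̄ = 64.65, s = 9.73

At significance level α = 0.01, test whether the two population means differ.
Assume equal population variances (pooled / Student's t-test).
Student's two-sample t-test (equal variances):
H₀: μ₁ = μ₂
H₁: μ₁ ≠ μ₂
df = n₁ + n₂ - 2 = 51
Pooled variance s_p² = [(n₁-1)s₁² + (n₂-1)s₂²] / (n₁ + n₂ - 2) = [(15)(14.91²) + (36)(9.73²)] / 51 = 132.2127
SE = √(s_p²(1/n₁ + 1/n₂)) = √(132.2127 × (1/16 + 1/37)) = 3.4404
t = (x̄₁ - x̄₂) / SE = (65.86 - 64.65) / 3.4404 = 1.21 / 3.4404 = 0.352
p-value = 0.7265

Since p-value > α = 0.01, we fail to reject H₀.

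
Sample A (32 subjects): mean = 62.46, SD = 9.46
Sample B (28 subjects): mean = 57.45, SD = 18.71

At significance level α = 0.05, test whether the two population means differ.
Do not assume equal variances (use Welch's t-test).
Welch's two-sample t-test:
H₀: μ₁ = μ₂
H₁: μ₁ ≠ μ₂
s₁²/n₁ = 9.46²/32 = 2.7966,  s₂²/n₂ = 18.71²/28 = 12.5023
SE = √(s₁²/n₁ + s₂²/n₂) = √(2.7966 + 12.5023) = 3.9114
df (Welch-Satterthwaite) = (s₁²/n₁ + s₂²/n₂)² / [(s₁²/n₁)²/(n₁-1) + (s₂²/n₂)²/(n₂-1)] ≈ 38.74
t = (x̄₁ - x̄₂) / SE = (62.46 - 57.45) / 3.9114 = 5.01 / 3.9114 = 1.281
p-value = 0.2079

Since p-value > α = 0.05, we fail to reject H₀.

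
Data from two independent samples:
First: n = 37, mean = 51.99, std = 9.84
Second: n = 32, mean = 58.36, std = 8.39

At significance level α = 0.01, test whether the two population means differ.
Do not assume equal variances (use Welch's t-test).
Welch's two-sample t-test:
H₀: μ₁ = μ₂
H₁: μ₁ ≠ μ₂
s₁²/n₁ = 9.84²/37 = 2.6169,  s₂²/n₂ = 8.39²/32 = 2.1998
SE = √(s₁²/n₁ + s₂²/n₂) = √(2.6169 + 2.1998) = 2.1947
df (Welch-Satterthwaite) = (s₁²/n₁ + s₂²/n₂)² / [(s₁²/n₁)²/(n₁-1) + (s₂²/n₂)²/(n₂-1)] ≈ 66.99
t = (x̄₁ - x̄₂) / SE = (51.99 - 58.36) / 2.1947 = -6.37 / 2.1947 = -2.902
p-value = 0.0050

Since p-value < α = 0.01, we reject H₀.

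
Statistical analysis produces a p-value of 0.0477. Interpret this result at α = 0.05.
Since p = 0.0477 < α = 0.05, reject H₀.
There is sufficient evidence to reject the null hypothesis; the result is statistically significant at the 0.05 level.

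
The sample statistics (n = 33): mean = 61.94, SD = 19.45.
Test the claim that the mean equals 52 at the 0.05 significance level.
One-sample t-test:
H₀: μ = 52
H₁: μ ≠ 52
df = n - 1 = 32
t = (x̄ - μ₀) / (s/√n) = (61.94 - 52) / (19.45/√33) = 2.936
p-value = 0.0061

Since p-value < α = 0.05, we reject H₀.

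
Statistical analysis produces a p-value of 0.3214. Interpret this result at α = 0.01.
Since p = 0.3214 > α = 0.01, fail to reject H₀.
There is insufficient evidence to reject the null hypothesis; the result is not statistically significant at the 0.01 level.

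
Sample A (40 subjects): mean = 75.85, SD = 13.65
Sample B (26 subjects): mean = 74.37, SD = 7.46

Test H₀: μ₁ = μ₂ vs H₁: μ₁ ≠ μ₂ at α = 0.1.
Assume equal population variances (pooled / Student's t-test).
Student's two-sample t-test (equal variances):
H₀: μ₁ = μ₂
H₁: μ₁ ≠ μ₂
df = n₁ + n₂ - 2 = 64
Pooled variance s_p² = [(n₁-1)s₁² + (n₂-1)s₂²] / (n₁ + n₂ - 2) = [(39)(13.65²) + (25)(7.46²)] / 64 = 135.2792
SE = √(s_p²(1/n₁ + 1/n₂)) = √(135.2792 × (1/40 + 1/26)) = 2.9300
t = (x̄₁ - x̄₂) / SE = (75.85 - 74.37) / 2.9300 = 1.48 / 2.9300 = 0.505
p-value = 0.6152

Since p-value > α = 0.1, we fail to reject H₀.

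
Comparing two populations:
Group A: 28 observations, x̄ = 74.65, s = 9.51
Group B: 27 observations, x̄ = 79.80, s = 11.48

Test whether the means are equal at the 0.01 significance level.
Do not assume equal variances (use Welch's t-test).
Welch's two-sample t-test:
H₀: μ₁ = μ₂
H₁: μ₁ ≠ μ₂
s₁²/n₁ = 9.51²/28 = 3.2300,  s₂²/n₂ = 11.48²/27 = 4.8811
SE = √(s₁²/n₁ + s₂²/n₂) = √(3.2300 + 4.8811) = 2.8480
df (Welch-Satterthwaite) = (s₁²/n₁ + s₂²/n₂)² / [(s₁²/n₁)²/(n₁-1) + (s₂²/n₂)²/(n₂-1)] ≈ 50.50
t = (x̄₁ - x̄₂) / SE = (74.65 - 79.80) / 2.8480 = -5.15 / 2.8480 = -1.808
p-value = 0.0765

Since p-value > α = 0.01, we fail to reject H₀.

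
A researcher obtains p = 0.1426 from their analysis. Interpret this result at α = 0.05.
Since p = 0.1426 > α = 0.05, fail to reject H₀.
There is insufficient evidence to reject the null hypothesis; the result is not statistically significant at the 0.05 level.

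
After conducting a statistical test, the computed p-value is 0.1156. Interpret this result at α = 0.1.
Since p = 0.1156 > α = 0.1, fail to reject H₀.
There is insufficient evidence to reject the null hypothesis; the result is not statistically significant at the 0.1 level.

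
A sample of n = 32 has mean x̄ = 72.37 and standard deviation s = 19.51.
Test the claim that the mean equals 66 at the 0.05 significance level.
One-sample t-test:
H₀: μ = 66
H₁: μ ≠ 66
df = n - 1 = 31
t = (x̄ - μ₀) / (s/√n) = (72.37 - 66) / (19.51/√32) = 1.847
p-value = 0.0743

Since p-value > α = 0.05, we fail to reject H₀.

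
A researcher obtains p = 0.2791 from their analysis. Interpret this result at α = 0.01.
Since p = 0.2791 > α = 0.01, fail to reject H₀.
There is insufficient evidence to reject the null hypothesis; the result is not statistically significant at the 0.01 level.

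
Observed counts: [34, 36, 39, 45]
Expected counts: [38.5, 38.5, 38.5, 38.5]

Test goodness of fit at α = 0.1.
Chi-square goodness of fit test:
H₀: observed counts match expected distribution
H₁: observed counts differ from expected distribution
df = k - 1 = 3
χ² = Σ(O - E)²/E
   = (34 - 38.5)²/38.5 + (36 - 38.5)²/38.5 + (39 - 38.5)²/38.5 + (45 - 38.5)²/38.5
   = 0.526 + 0.162 + 0.006 + 1.097
   = 1.79
p-value = 0.6166

Since p-value > α = 0.1, we fail to reject H₀.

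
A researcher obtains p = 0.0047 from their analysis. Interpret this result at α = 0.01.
Since p = 0.0047 < α = 0.01, reject H₀.
There is sufficient evidence to reject the null hypothesis; the result is statistically significant at the 0.01 level.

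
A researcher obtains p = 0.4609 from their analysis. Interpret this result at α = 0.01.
Since p = 0.4609 > α = 0.01, fail to reject H₀.
There is insufficient evidence to reject the null hypothesis; the result is not statistically significant at the 0.01 level.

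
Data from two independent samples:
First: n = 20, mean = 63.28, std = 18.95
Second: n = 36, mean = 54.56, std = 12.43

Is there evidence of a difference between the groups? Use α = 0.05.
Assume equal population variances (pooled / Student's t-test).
Student's two-sample t-test (equal variances):
H₀: μ₁ = μ₂
H₁: μ₁ ≠ μ₂
df = n₁ + n₂ - 2 = 54
Pooled variance s_p² = [(n₁-1)s₁² + (n₂-1)s₂²] / (n₁ + n₂ - 2) = [(19)(18.95²) + (35)(12.43²)] / 54 = 226.4929
SE = √(s_p²(1/n₁ + 1/n₂)) = √(226.4929 × (1/20 + 1/36)) = 4.1972
t = (x̄₁ - x̄₂) / SE = (63.28 - 54.56) / 4.1972 = 8.72 / 4.1972 = 2.078
p-value = 0.0425

Since p-value < α = 0.05, we reject H₀.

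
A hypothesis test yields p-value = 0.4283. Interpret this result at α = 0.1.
Since p = 0.4283 > α = 0.1, fail to reject H₀.
There is insufficient evidence to reject the null hypothesis; the result is not statistically significant at the 0.1 level.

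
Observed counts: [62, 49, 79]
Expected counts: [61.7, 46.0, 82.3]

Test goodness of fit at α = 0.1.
Chi-square goodness of fit test:
H₀: observed counts match expected distribution
H₁: observed counts differ from expected distribution
df = k - 1 = 2
χ² = Σ(O - E)²/E
   = (62 - 61.7)²/61.7 + (49 - 46.0)²/46.0 + (79 - 82.3)²/82.3
   = 0.001 + 0.196 + 0.132
   = 0.33
p-value = 0.8481

Since p-value > α = 0.1, we fail to reject H₀.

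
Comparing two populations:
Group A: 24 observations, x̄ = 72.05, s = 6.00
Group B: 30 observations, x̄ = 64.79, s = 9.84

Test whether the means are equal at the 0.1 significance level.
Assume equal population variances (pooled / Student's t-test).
Student's two-sample t-test (equal variances):
H₀: μ₁ = μ₂
H₁: μ₁ ≠ μ₂
df = n₁ + n₂ - 2 = 52
Pooled variance s_p² = [(n₁-1)s₁² + (n₂-1)s₂²] / (n₁ + n₂ - 2) = [(23)(6.00²) + (29)(9.84²)] / 52 = 69.9220
SE = √(s_p²(1/n₁ + 1/n₂)) = √(69.9220 × (1/24 + 1/30)) = 2.2900
t = (x̄₁ - x̄₂) / SE = (72.05 - 64.79) / 2.2900 = 7.26 / 2.2900 = 3.170
p-value = 0.0026

Since p-value < α = 0.1, we reject H₀.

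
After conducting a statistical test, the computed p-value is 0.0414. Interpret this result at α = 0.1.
Since p = 0.0414 < α = 0.1, reject H₀.
There is sufficient evidence to reject the null hypothesis; the result is statistically significant at the 0.1 level.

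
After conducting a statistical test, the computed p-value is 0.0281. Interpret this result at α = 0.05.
Since p = 0.0281 < α = 0.05, reject H₀.
There is sufficient evidence to reject the null hypothesis; the result is statistically significant at the 0.05 level.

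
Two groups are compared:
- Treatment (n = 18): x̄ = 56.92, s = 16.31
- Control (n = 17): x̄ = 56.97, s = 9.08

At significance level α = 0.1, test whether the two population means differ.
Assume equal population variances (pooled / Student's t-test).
Student's two-sample t-test (equal variances):
H₀: μ₁ = μ₂
H₁: μ₁ ≠ μ₂
df = n₁ + n₂ - 2 = 33
Pooled variance s_p² = [(n₁-1)s₁² + (n₂-1)s₂²] / (n₁ + n₂ - 2) = [(17)(16.31²) + (16)(9.08²)] / 33 = 177.0126
SE = √(s_p²(1/n₁ + 1/n₂)) = √(177.0126 × (1/18 + 1/17)) = 4.4996
t = (x̄₁ - x̄₂) / SE = (56.92 - 56.97) / 4.4996 = -0.05 / 4.4996 = -0.011
p-value = 0.9912

Since p-value > α = 0.1, we fail to reject H₀.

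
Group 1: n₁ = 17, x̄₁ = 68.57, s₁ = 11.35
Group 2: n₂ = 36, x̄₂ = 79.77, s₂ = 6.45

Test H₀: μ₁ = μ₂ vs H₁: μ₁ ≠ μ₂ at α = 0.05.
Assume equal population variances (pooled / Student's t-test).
Student's two-sample t-test (equal variances):
H₀: μ₁ = μ₂
H₁: μ₁ ≠ μ₂
df = n₁ + n₂ - 2 = 51
Pooled variance s_p² = [(n₁-1)s₁² + (n₂-1)s₂²] / (n₁ + n₂ - 2) = [(16)(11.35²) + (35)(6.45²)] / 51 = 68.9656
SE = √(s_p²(1/n₁ + 1/n₂)) = √(68.9656 × (1/17 + 1/36)) = 2.4439
t = (x̄₁ - x̄₂) / SE = (68.57 - 79.77) / 2.4439 = -11.20 / 2.4439 = -4.583
p-value < 0.0001

Since p-value < α = 0.05, we reject H₀.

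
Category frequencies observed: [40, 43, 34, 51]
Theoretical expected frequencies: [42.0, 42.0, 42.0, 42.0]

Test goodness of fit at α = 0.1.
Chi-square goodness of fit test:
H₀: observed counts match expected distribution
H₁: observed counts differ from expected distribution
df = k - 1 = 3
χ² = Σ(O - E)²/E
   = (40 - 42.0)²/42.0 + (43 - 42.0)²/42.0 + (34 - 42.0)²/42.0 + (51 - 42.0)²/42.0
   = 0.095 + 0.024 + 1.524 + 1.929
   = 3.57
p-value = 0.3116

Since p-value > α = 0.1, we fail to reject H₀.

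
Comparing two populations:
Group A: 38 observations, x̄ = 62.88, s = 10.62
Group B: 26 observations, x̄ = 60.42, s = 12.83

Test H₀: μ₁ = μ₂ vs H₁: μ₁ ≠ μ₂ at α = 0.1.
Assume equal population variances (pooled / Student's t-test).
Student's two-sample t-test (equal variances):
H₀: μ₁ = μ₂
H₁: μ₁ ≠ μ₂
df = n₁ + n₂ - 2 = 62
Pooled variance s_p² = [(n₁-1)s₁² + (n₂-1)s₂²] / (n₁ + n₂ - 2) = [(37)(10.62²) + (25)(12.83²)] / 62 = 133.6814
SE = √(s_p²(1/n₁ + 1/n₂)) = √(133.6814 × (1/38 + 1/26)) = 2.9427
t = (x̄₁ - x̄₂) / SE = (62.88 - 60.42) / 2.9427 = 2.46 / 2.9427 = 0.836
p-value = 0.4064

Since p-value > α = 0.1, we fail to reject H₀.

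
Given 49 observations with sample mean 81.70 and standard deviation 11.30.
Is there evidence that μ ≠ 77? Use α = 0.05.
One-sample t-test:
H₀: μ = 77
H₁: μ ≠ 77
df = n - 1 = 48
t = (x̄ - μ₀) / (s/√n) = (81.70 - 77) / (11.30/√49) = 2.912
p-value = 0.0054

Since p-value < α = 0.05, we reject H₀.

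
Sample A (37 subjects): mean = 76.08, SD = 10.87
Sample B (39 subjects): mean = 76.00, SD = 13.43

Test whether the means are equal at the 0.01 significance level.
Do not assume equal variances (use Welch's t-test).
Welch's two-sample t-test:
H₀: μ₁ = μ₂
H₁: μ₁ ≠ μ₂
s₁²/n₁ = 10.87²/37 = 3.1934,  s₂²/n₂ = 13.43²/39 = 4.6247
SE = √(s₁²/n₁ + s₂²/n₂) = √(3.1934 + 4.6247) = 2.7961
df (Welch-Satterthwaite) = (s₁²/n₁ + s₂²/n₂)² / [(s₁²/n₁)²/(n₁-1) + (s₂²/n₂)²/(n₂-1)] ≈ 72.24
t = (x̄₁ - x̄₂) / SE = (76.08 - 76.00) / 2.7961 = 0.08 / 2.7961 = 0.029
p-value = 0.9773

Since p-value > α = 0.01, we fail to reject H₀.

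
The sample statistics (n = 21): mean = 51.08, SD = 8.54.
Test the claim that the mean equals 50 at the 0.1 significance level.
One-sample t-test:
H₀: μ = 50
H₁: μ ≠ 50
df = n - 1 = 20
t = (x̄ - μ₀) / (s/√n) = (51.08 - 50) / (8.54/√21) = 0.580
p-value = 0.5687

Since p-value > α = 0.1, we fail to reject H₀.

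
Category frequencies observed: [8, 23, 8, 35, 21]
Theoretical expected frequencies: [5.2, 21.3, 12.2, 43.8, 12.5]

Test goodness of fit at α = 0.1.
Chi-square goodness of fit test:
H₀: observed counts match expected distribution
H₁: observed counts differ from expected distribution
df = k - 1 = 4
χ² = Σ(O - E)²/E
   = (8 - 5.2)²/5.2 + (23 - 21.3)²/21.3 + (8 - 12.2)²/12.2 + (35 - 43.8)²/43.8 + (21 - 12.5)²/12.5
   = 1.508 + 0.136 + 1.446 + 1.768 + 5.780
   = 10.64
p-value = 0.0310

Since p-value < α = 0.1, we reject H₀.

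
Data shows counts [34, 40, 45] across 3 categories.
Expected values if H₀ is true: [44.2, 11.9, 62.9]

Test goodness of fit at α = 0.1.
Chi-square goodness of fit test:
H₀: observed counts match expected distribution
H₁: observed counts differ from expected distribution
df = k - 1 = 2
χ² = Σ(O - E)²/E
   = (34 - 44.2)²/44.2 + (40 - 11.9)²/11.9 + (45 - 62.9)²/62.9
   = 2.354 + 66.354 + 5.094
   = 73.80
p-value < 0.0001

Since p-value < α = 0.1, we reject H₀.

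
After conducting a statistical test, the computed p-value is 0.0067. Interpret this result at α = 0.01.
Since p = 0.0067 < α = 0.01, reject H₀.
There is sufficient evidence to reject the null hypothesis; the result is statistically significant at the 0.01 level.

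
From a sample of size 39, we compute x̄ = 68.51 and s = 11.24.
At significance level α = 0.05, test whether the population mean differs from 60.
One-sample t-test:
H₀: μ = 60
H₁: μ ≠ 60
df = n - 1 = 38
t = (x̄ - μ₀) / (s/√n) = (68.51 - 60) / (11.24/√39) = 4.728
p-value < 0.0001

Since p-value < α = 0.05, we reject H₀.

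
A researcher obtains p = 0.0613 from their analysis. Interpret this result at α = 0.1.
Since p = 0.0613 < α = 0.1, reject H₀.
There is sufficient evidence to reject the null hypothesis; the result is statistically significant at the 0.1 level.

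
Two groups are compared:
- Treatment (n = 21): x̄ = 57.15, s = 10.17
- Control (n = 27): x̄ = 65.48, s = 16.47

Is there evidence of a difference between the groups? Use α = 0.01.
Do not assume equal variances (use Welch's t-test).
Welch's two-sample t-test:
H₀: μ₁ = μ₂
H₁: μ₁ ≠ μ₂
s₁²/n₁ = 10.17²/21 = 4.9252,  s₂²/n₂ = 16.47²/27 = 10.0467
SE = √(s₁²/n₁ + s₂²/n₂) = √(4.9252 + 10.0467) = 3.8694
df (Welch-Satterthwaite) = (s₁²/n₁ + s₂²/n₂)² / [(s₁²/n₁)²/(n₁-1) + (s₂²/n₂)²/(n₂-1)] ≈ 44.00
t = (x̄₁ - x̄₂) / SE = (57.15 - 65.48) / 3.8694 = -8.33 / 3.8694 = -2.153
p-value = 0.0369

Since p-value > α = 0.01, we fail to reject H₀.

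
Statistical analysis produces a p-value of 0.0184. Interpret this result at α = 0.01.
Since p = 0.0184 > α = 0.01, fail to reject H₀.
There is insufficient evidence to reject the null hypothesis; the result is not statistically significant at the 0.01 level.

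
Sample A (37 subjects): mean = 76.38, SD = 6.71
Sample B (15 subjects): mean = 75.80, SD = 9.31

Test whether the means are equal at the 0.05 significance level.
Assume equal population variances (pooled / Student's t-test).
Student's two-sample t-test (equal variances):
H₀: μ₁ = μ₂
H₁: μ₁ ≠ μ₂
df = n₁ + n₂ - 2 = 50
Pooled variance s_p² = [(n₁-1)s₁² + (n₂-1)s₂²] / (n₁ + n₂ - 2) = [(36)(6.71²) + (14)(9.31²)] / 50 = 56.6867
SE = √(s_p²(1/n₁ + 1/n₂)) = √(56.6867 × (1/37 + 1/15)) = 2.3046
t = (x̄₁ - x̄₂) / SE = (76.38 - 75.80) / 2.3046 = 0.58 / 2.3046 = 0.252
p-value = 0.8023

Since p-value > α = 0.05, we fail to reject H₀.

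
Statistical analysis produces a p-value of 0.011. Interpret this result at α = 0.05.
Since p = 0.011 < α = 0.05, reject H₀.
There is sufficient evidence to reject the null hypothesis; the result is statistically significant at the 0.05 level.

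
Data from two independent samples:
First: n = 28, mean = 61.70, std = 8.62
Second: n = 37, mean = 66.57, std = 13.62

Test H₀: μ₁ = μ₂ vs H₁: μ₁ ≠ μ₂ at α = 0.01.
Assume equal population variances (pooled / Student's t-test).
Student's two-sample t-test (equal variances):
H₀: μ₁ = μ₂
H₁: μ₁ ≠ μ₂
df = n₁ + n₂ - 2 = 63
Pooled variance s_p² = [(n₁-1)s₁² + (n₂-1)s₂²] / (n₁ + n₂ - 2) = [(27)(8.62²) + (36)(13.62²)] / 63 = 137.8473
SE = √(s_p²(1/n₁ + 1/n₂)) = √(137.8473 × (1/28 + 1/37)) = 2.9409
t = (x̄₁ - x̄₂) / SE = (61.70 - 66.57) / 2.9409 = -4.87 / 2.9409 = -1.656
p-value = 0.1027

Since p-value > α = 0.01, we fail to reject H₀.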